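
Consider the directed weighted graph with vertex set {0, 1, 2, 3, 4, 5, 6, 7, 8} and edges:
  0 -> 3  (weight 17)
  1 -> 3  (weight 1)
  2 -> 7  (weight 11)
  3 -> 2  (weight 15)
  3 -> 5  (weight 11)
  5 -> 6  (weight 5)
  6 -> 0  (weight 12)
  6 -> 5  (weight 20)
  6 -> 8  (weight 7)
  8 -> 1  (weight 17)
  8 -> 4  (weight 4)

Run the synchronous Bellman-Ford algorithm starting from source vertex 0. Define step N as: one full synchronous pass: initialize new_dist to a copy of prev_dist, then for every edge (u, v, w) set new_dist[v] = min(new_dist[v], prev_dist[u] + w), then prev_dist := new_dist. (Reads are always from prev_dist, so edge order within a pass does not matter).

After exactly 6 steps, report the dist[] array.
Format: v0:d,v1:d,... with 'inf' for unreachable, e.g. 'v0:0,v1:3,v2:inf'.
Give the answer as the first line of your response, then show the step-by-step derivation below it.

v0:0,v1:57,v2:32,v3:17,v4:44,v5:28,v6:33,v7:43,v8:40

step 1: dist = v0:0,v1:inf,v2:inf,v3:17,v4:inf,v5:inf,v6:inf,v7:inf,v8:inf
step 2: dist = v0:0,v1:inf,v2:32,v3:17,v4:inf,v5:28,v6:inf,v7:inf,v8:inf
step 3: dist = v0:0,v1:inf,v2:32,v3:17,v4:inf,v5:28,v6:33,v7:43,v8:inf
step 4: dist = v0:0,v1:inf,v2:32,v3:17,v4:inf,v5:28,v6:33,v7:43,v8:40
step 5: dist = v0:0,v1:57,v2:32,v3:17,v4:44,v5:28,v6:33,v7:43,v8:40
step 6: dist = v0:0,v1:57,v2:32,v3:17,v4:44,v5:28,v6:33,v7:43,v8:40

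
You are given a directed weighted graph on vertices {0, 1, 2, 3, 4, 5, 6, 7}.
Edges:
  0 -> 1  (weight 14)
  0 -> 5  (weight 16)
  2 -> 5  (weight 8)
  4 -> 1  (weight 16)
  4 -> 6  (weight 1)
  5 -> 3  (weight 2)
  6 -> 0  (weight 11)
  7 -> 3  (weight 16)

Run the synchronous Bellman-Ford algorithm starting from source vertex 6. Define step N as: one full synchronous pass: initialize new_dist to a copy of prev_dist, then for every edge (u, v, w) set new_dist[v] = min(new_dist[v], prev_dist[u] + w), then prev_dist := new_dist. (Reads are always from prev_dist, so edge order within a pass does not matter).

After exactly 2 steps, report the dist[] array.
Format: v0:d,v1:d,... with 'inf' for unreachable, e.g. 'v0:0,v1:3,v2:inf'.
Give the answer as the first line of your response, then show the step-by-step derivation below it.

v0:11,v1:25,v2:inf,v3:inf,v4:inf,v5:27,v6:0,v7:inf

step 1: dist = v0:11,v1:inf,v2:inf,v3:inf,v4:inf,v5:inf,v6:0,v7:inf
step 2: dist = v0:11,v1:25,v2:inf,v3:inf,v4:inf,v5:27,v6:0,v7:inf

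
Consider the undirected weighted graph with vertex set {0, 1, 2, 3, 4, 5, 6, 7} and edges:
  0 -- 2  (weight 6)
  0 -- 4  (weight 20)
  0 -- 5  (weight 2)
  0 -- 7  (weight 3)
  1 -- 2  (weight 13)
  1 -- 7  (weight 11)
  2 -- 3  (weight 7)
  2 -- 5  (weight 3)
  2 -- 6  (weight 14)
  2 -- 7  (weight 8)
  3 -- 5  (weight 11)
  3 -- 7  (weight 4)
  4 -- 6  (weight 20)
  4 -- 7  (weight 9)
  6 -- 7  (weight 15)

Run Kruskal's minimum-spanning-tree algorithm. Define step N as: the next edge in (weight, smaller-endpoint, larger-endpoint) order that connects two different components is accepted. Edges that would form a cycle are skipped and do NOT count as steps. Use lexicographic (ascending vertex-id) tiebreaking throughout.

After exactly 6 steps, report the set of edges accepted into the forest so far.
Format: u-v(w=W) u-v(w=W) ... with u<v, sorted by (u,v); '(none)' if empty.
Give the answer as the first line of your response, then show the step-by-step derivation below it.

0-5(w=2) 0-7(w=3) 1-7(w=11) 2-5(w=3) 3-7(w=4) 4-7(w=9)

step 1: add edge 0-5 (w=2); MST = {0-5(w=2)}
step 2: add edge 0-7 (w=3); MST = {0-5(w=2) 0-7(w=3)}
step 3: add edge 2-5 (w=3); MST = {0-5(w=2) 0-7(w=3) 2-5(w=3)}
step 4: add edge 3-7 (w=4); MST = {0-5(w=2) 0-7(w=3) 2-5(w=3) 3-7(w=4)}
step 5: add edge 4-7 (w=9); MST = {0-5(w=2) 0-7(w=3) 2-5(w=3) 3-7(w=4) 4-7(w=9)}
step 6: add edge 1-7 (w=11); MST = {0-5(w=2) 0-7(w=3) 1-7(w=11) 2-5(w=3) 3-7(w=4) 4-7(w=9)}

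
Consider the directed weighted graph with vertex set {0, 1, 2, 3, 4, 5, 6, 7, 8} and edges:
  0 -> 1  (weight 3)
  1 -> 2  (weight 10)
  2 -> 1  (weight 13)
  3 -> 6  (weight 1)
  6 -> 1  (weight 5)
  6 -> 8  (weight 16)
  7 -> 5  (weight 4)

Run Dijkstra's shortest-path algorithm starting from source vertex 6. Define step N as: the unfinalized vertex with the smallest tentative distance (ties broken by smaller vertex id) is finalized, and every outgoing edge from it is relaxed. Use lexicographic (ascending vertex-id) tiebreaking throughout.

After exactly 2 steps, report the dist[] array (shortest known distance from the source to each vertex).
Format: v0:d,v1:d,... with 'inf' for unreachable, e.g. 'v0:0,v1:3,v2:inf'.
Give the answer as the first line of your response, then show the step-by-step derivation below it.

v0:inf,v1:5,v2:15,v3:inf,v4:inf,v5:inf,v6:0,v7:inf,v8:16

step 1: dist = v0:inf,v1:5,v2:inf,v3:inf,v4:inf,v5:inf,v6:0,v7:inf,v8:16
step 2: dist = v0:inf,v1:5,v2:15,v3:inf,v4:inf,v5:inf,v6:0,v7:inf,v8:16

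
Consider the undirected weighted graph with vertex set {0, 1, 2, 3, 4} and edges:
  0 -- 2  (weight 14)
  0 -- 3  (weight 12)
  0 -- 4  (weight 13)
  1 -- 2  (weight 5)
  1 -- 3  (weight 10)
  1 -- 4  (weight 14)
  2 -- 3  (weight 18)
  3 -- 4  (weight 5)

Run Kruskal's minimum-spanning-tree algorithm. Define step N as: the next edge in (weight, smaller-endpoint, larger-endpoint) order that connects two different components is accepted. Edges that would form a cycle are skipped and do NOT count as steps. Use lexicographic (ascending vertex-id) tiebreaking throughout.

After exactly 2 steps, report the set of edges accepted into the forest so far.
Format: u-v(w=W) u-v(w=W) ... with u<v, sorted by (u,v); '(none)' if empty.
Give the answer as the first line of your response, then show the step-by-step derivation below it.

1-2(w=5) 3-4(w=5)

step 1: add edge 1-2 (w=5); MST = {1-2(w=5)}
step 2: add edge 3-4 (w=5); MST = {1-2(w=5) 3-4(w=5)}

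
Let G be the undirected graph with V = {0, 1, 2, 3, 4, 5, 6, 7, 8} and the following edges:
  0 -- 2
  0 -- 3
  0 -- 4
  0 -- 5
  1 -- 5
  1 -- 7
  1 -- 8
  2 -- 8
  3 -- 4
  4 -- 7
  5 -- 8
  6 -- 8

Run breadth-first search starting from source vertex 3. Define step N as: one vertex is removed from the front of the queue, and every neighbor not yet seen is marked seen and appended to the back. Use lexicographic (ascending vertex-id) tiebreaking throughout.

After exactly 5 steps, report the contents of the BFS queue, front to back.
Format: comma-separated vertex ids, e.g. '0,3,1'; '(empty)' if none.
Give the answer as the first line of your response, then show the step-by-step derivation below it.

7,8,1

step 1: dequeue 3; queue=[0,4]; order=3
step 2: dequeue 0; queue=[4,2,5]; order=3,0
step 3: dequeue 4; queue=[2,5,7]; order=3,0,4
step 4: dequeue 2; queue=[5,7,8]; order=3,0,4,2
step 5: dequeue 5; queue=[7,8,1]; order=3,0,4,2,5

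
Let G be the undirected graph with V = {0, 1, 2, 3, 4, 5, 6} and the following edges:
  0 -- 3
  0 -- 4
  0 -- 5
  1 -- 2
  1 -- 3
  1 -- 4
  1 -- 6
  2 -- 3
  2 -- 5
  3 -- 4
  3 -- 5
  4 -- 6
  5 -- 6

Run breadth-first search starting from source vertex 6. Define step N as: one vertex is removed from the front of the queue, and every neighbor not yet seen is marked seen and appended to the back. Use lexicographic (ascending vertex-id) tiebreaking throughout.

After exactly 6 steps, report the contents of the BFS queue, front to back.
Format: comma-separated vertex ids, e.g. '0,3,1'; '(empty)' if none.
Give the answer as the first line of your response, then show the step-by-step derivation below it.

0

step 1: dequeue 6; queue=[1,4,5]; order=6
step 2: dequeue 1; queue=[4,5,2,3]; order=6,1
step 3: dequeue 4; queue=[5,2,3,0]; order=6,1,4
step 4: dequeue 5; queue=[2,3,0]; order=6,1,4,5
step 5: dequeue 2; queue=[3,0]; order=6,1,4,5,2
step 6: dequeue 3; queue=[0]; order=6,1,4,5,2,3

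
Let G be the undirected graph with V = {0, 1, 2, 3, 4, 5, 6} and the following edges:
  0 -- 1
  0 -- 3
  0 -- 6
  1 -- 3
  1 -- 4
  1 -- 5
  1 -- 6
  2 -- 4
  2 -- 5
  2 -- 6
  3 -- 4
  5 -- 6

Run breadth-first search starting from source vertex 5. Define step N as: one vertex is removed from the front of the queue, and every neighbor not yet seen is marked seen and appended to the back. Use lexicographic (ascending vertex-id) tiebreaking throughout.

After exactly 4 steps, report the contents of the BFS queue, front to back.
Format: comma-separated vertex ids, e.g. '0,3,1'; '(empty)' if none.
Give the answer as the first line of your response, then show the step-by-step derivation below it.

0,3,4

step 1: dequeue 5; queue=[1,2,6]; order=5
step 2: dequeue 1; queue=[2,6,0,3,4]; order=5,1
step 3: dequeue 2; queue=[6,0,3,4]; order=5,1,2
step 4: dequeue 6; queue=[0,3,4]; order=5,1,2,6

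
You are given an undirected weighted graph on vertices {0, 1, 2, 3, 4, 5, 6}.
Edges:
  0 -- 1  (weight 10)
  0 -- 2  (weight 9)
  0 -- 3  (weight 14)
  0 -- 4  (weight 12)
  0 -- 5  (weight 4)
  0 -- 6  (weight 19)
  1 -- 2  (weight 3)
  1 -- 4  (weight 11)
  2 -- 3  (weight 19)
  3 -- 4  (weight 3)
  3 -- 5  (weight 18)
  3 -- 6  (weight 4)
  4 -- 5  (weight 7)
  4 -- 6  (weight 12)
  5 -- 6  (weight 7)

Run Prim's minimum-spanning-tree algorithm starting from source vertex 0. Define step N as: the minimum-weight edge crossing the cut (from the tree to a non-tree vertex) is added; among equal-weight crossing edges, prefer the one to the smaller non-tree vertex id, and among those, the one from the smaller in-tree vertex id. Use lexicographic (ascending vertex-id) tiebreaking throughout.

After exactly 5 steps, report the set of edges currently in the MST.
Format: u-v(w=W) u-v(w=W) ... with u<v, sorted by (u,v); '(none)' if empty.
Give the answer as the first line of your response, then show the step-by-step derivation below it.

0-2(w=9) 0-5(w=4) 3-4(w=3) 3-6(w=4) 4-5(w=7)

step 1: add edge 0-5 (w=4); MST = {0-5(w=4)}
step 2: add edge 4-5 (w=7); MST = {0-5(w=4) 4-5(w=7)}
step 3: add edge 3-4 (w=3); MST = {0-5(w=4) 3-4(w=3) 4-5(w=7)}
step 4: add edge 3-6 (w=4); MST = {0-5(w=4) 3-4(w=3) 3-6(w=4) 4-5(w=7)}
step 5: add edge 0-2 (w=9); MST = {0-2(w=9) 0-5(w=4) 3-4(w=3) 3-6(w=4) 4-5(w=7)}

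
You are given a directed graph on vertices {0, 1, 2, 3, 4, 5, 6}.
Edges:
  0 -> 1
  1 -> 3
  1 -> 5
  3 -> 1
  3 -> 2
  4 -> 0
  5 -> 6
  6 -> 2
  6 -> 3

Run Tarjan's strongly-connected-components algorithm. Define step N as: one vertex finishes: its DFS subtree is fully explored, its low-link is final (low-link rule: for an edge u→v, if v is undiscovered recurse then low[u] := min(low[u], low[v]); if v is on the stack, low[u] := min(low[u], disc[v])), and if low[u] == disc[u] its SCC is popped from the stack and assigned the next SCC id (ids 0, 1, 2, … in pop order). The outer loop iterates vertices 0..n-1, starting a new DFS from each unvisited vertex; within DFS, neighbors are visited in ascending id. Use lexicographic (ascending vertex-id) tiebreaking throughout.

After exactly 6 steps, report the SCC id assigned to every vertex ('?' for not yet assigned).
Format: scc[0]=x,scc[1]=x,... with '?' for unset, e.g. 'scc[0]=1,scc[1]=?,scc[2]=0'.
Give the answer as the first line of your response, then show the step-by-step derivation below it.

scc[0]=2,scc[1]=1,scc[2]=0,scc[3]=1,scc[4]=?,scc[5]=1,scc[6]=1

step 1: low=(low[0]=0,low[1]=1,low[2]=3,low[3]=1,low[4]=?,low[5]=?,low[6]=?); scc=(scc[0]=?,scc[1]=?,scc[2]=0,scc[3]=?,scc[4]=?,scc[5]=?,scc[6]=?)
step 2: low=(low[0]=0,low[1]=1,low[2]=3,low[3]=1,low[4]=?,low[5]=?,low[6]=?); scc=(scc[0]=?,scc[1]=?,scc[2]=0,scc[3]=?,scc[4]=?,scc[5]=?,scc[6]=?)
step 3: low=(low[0]=0,low[1]=1,low[2]=3,low[3]=1,low[4]=?,low[5]=4,low[6]=2); scc=(scc[0]=?,scc[1]=?,scc[2]=0,scc[3]=?,scc[4]=?,scc[5]=?,scc[6]=?)
step 4: low=(low[0]=0,low[1]=1,low[2]=3,low[3]=1,low[4]=?,low[5]=2,low[6]=2); scc=(scc[0]=?,scc[1]=?,scc[2]=0,scc[3]=?,scc[4]=?,scc[5]=?,scc[6]=?)
step 5: low=(low[0]=0,low[1]=1,low[2]=3,low[3]=1,low[4]=?,low[5]=2,low[6]=2); scc=(scc[0]=?,scc[1]=1,scc[2]=0,scc[3]=1,scc[4]=?,scc[5]=1,scc[6]=1)
step 6: low=(low[0]=0,low[1]=1,low[2]=3,low[3]=1,low[4]=?,low[5]=2,low[6]=2); scc=(scc[0]=2,scc[1]=1,scc[2]=0,scc[3]=1,scc[4]=?,scc[5]=1,scc[6]=1)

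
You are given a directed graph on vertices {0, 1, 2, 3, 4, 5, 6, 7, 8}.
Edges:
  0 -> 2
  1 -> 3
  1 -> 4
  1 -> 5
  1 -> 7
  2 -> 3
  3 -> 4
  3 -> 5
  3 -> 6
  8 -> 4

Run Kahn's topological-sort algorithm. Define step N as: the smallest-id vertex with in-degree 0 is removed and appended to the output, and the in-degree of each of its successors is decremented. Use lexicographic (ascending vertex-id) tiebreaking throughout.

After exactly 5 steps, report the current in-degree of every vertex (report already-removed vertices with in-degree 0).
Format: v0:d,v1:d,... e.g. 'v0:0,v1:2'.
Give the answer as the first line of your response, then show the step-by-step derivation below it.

v0:0,v1:0,v2:0,v3:0,v4:1,v5:0,v6:0,v7:0,v8:0

step 1: output 0; order=[0]; indeg=(0,0,0,2,3,2,1,1,0)
step 2: output 1; order=[0,1]; indeg=(0,0,0,1,2,1,1,0,0)
step 3: output 2; order=[0,1,2]; indeg=(0,0,0,0,2,1,1,0,0)
step 4: output 3; order=[0,1,2,3]; indeg=(0,0,0,0,1,0,0,0,0)
step 5: output 5; order=[0,1,2,3,5]; indeg=(0,0,0,0,1,0,0,0,0)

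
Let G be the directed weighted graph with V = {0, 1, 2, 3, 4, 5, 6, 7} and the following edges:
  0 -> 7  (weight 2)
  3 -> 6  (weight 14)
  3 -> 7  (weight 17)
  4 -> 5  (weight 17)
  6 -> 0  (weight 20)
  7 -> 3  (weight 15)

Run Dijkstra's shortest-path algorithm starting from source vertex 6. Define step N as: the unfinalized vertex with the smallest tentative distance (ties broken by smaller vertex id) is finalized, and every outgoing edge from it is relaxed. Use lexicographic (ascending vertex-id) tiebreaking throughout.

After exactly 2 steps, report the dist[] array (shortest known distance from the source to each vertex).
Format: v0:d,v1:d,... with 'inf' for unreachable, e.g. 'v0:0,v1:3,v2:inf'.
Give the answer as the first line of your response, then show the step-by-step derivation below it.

v0:20,v1:inf,v2:inf,v3:inf,v4:inf,v5:inf,v6:0,v7:22

step 1: dist = v0:20,v1:inf,v2:inf,v3:inf,v4:inf,v5:inf,v6:0,v7:inf
step 2: dist = v0:20,v1:inf,v2:inf,v3:inf,v4:inf,v5:inf,v6:0,v7:22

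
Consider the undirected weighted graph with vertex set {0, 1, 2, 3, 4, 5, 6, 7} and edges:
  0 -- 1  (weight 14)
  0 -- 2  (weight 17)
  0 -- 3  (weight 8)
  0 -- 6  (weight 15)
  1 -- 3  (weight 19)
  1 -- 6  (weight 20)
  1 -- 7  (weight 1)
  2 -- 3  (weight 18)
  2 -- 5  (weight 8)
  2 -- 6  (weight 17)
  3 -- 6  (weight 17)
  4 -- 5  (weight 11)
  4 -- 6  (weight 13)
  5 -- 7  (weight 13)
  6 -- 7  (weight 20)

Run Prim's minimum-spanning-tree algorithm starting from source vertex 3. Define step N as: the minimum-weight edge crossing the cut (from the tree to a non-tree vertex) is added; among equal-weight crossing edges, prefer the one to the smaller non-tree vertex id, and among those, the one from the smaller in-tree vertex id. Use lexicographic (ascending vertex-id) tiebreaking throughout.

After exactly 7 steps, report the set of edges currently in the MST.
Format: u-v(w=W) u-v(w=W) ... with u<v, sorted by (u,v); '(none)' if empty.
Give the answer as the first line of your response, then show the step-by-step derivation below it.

0-1(w=14) 0-3(w=8) 1-7(w=1) 2-5(w=8) 4-5(w=11) 4-6(w=13) 5-7(w=13)

step 1: add edge 0-3 (w=8); MST = {0-3(w=8)}
step 2: add edge 0-1 (w=14); MST = {0-1(w=14) 0-3(w=8)}
step 3: add edge 1-7 (w=1); MST = {0-1(w=14) 0-3(w=8) 1-7(w=1)}
step 4: add edge 5-7 (w=13); MST = {0-1(w=14) 0-3(w=8) 1-7(w=1) 5-7(w=13)}
step 5: add edge 2-5 (w=8); MST = {0-1(w=14) 0-3(w=8) 1-7(w=1) 2-5(w=8) 5-7(w=13)}
step 6: add edge 4-5 (w=11); MST = {0-1(w=14) 0-3(w=8) 1-7(w=1) 2-5(w=8) 4-5(w=11) 5-7(w=13)}
step 7: add edge 4-6 (w=13); MST = {0-1(w=14) 0-3(w=8) 1-7(w=1) 2-5(w=8) 4-5(w=11) 4-6(w=13) 5-7(w=13)}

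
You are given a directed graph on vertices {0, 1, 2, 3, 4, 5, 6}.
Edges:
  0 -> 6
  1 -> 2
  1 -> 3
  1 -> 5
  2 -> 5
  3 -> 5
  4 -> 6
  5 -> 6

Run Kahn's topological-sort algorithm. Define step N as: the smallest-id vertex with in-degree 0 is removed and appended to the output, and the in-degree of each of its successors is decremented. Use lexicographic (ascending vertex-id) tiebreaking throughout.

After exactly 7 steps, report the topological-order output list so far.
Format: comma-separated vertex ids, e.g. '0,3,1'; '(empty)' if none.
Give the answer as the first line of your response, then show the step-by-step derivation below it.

0,1,2,3,4,5,6

step 1: output 0; order=[0]; indeg=(0,0,1,1,0,3,2)
step 2: output 1; order=[0,1]; indeg=(0,0,0,0,0,2,2)
step 3: output 2; order=[0,1,2]; indeg=(0,0,0,0,0,1,2)
step 4: output 3; order=[0,1,2,3]; indeg=(0,0,0,0,0,0,2)
step 5: output 4; order=[0,1,2,3,4]; indeg=(0,0,0,0,0,0,1)
step 6: output 5; order=[0,1,2,3,4,5]; indeg=(0,0,0,0,0,0,0)
step 7: output 6; order=[0,1,2,3,4,5,6]; indeg=(0,0,0,0,0,0,0)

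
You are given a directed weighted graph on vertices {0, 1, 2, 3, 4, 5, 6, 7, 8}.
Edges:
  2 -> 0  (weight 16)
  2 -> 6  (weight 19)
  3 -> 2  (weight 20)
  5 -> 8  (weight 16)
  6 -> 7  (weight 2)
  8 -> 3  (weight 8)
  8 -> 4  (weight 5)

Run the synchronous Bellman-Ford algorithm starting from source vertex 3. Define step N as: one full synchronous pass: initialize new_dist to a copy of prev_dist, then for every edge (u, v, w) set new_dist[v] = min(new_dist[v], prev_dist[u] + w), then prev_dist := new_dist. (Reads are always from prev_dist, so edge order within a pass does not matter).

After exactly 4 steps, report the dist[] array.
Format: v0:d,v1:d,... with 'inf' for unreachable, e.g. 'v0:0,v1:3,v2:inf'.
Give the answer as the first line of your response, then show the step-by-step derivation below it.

v0:36,v1:inf,v2:20,v3:0,v4:inf,v5:inf,v6:39,v7:41,v8:inf

step 1: dist = v0:inf,v1:inf,v2:20,v3:0,v4:inf,v5:inf,v6:inf,v7:inf,v8:inf
step 2: dist = v0:36,v1:inf,v2:20,v3:0,v4:inf,v5:inf,v6:39,v7:inf,v8:inf
step 3: dist = v0:36,v1:inf,v2:20,v3:0,v4:inf,v5:inf,v6:39,v7:41,v8:inf
step 4: dist = v0:36,v1:inf,v2:20,v3:0,v4:inf,v5:inf,v6:39,v7:41,v8:inf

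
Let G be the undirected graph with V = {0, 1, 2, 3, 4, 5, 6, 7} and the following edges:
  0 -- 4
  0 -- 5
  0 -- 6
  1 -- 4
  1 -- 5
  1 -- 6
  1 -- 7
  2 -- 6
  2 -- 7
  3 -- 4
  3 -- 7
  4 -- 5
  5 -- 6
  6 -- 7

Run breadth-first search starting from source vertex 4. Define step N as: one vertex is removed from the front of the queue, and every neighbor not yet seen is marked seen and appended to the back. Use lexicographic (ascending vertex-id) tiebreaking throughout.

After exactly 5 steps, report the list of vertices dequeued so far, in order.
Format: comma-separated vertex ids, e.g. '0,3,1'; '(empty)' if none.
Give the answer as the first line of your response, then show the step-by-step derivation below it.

4,0,1,3,5

step 1: dequeue 4; queue=[0,1,3,5]; order=4
step 2: dequeue 0; queue=[1,3,5,6]; order=4,0
step 3: dequeue 1; queue=[3,5,6,7]; order=4,0,1
step 4: dequeue 3; queue=[5,6,7]; order=4,0,1,3
step 5: dequeue 5; queue=[6,7]; order=4,0,1,3,5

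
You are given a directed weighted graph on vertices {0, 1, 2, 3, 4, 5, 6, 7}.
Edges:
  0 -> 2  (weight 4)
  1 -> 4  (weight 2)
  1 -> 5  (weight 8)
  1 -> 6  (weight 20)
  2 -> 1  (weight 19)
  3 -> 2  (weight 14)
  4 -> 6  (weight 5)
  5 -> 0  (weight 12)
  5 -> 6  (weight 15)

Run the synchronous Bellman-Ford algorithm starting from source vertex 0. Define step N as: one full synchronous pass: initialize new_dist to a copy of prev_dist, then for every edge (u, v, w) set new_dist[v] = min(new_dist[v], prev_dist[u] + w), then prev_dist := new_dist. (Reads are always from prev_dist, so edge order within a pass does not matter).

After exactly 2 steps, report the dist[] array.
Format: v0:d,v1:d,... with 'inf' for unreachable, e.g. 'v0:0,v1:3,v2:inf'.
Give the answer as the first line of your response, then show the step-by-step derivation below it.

v0:0,v1:23,v2:4,v3:inf,v4:inf,v5:inf,v6:inf,v7:inf

step 1: dist = v0:0,v1:inf,v2:4,v3:inf,v4:inf,v5:inf,v6:inf,v7:inf
step 2: dist = v0:0,v1:23,v2:4,v3:inf,v4:inf,v5:inf,v6:inf,v7:inf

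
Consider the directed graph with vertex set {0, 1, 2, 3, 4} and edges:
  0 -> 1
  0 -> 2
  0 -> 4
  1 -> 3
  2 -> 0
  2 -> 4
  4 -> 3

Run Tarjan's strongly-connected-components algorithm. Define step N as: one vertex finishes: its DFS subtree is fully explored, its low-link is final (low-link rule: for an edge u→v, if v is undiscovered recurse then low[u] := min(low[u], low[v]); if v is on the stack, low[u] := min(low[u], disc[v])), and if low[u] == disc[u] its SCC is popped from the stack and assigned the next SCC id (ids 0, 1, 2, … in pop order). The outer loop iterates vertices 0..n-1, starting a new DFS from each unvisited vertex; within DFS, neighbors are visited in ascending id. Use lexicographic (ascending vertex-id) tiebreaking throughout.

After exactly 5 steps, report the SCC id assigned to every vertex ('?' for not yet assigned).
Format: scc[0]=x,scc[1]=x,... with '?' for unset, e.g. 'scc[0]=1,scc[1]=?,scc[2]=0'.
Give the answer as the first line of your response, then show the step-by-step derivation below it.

scc[0]=3,scc[1]=1,scc[2]=3,scc[3]=0,scc[4]=2

step 1: low=(low[0]=0,low[1]=1,low[2]=?,low[3]=2,low[4]=?); scc=(scc[0]=?,scc[1]=?,scc[2]=?,scc[3]=0,scc[4]=?)
step 2: low=(low[0]=0,low[1]=1,low[2]=?,low[3]=2,low[4]=?); scc=(scc[0]=?,scc[1]=1,scc[2]=?,scc[3]=0,scc[4]=?)
step 3: low=(low[0]=0,low[1]=1,low[2]=0,low[3]=2,low[4]=4); scc=(scc[0]=?,scc[1]=1,scc[2]=?,scc[3]=0,scc[4]=2)
step 4: low=(low[0]=0,low[1]=1,low[2]=0,low[3]=2,low[4]=4); scc=(scc[0]=?,scc[1]=1,scc[2]=?,scc[3]=0,scc[4]=2)
step 5: low=(low[0]=0,low[1]=1,low[2]=0,low[3]=2,low[4]=4); scc=(scc[0]=3,scc[1]=1,scc[2]=3,scc[3]=0,scc[4]=2)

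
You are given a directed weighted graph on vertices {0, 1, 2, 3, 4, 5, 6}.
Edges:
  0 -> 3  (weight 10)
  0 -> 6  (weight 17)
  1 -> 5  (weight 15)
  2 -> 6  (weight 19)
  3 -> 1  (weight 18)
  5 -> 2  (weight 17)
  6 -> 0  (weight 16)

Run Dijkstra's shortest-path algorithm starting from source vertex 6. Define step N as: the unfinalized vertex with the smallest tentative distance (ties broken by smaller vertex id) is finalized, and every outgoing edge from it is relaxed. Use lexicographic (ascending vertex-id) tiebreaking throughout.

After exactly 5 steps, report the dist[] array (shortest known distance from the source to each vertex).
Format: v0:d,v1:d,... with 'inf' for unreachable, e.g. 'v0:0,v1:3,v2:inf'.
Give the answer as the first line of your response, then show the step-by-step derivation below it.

v0:16,v1:44,v2:76,v3:26,v4:inf,v5:59,v6:0

step 1: dist = v0:16,v1:inf,v2:inf,v3:inf,v4:inf,v5:inf,v6:0
step 2: dist = v0:16,v1:inf,v2:inf,v3:26,v4:inf,v5:inf,v6:0
step 3: dist = v0:16,v1:44,v2:inf,v3:26,v4:inf,v5:inf,v6:0
step 4: dist = v0:16,v1:44,v2:inf,v3:26,v4:inf,v5:59,v6:0
step 5: dist = v0:16,v1:44,v2:76,v3:26,v4:inf,v5:59,v6:0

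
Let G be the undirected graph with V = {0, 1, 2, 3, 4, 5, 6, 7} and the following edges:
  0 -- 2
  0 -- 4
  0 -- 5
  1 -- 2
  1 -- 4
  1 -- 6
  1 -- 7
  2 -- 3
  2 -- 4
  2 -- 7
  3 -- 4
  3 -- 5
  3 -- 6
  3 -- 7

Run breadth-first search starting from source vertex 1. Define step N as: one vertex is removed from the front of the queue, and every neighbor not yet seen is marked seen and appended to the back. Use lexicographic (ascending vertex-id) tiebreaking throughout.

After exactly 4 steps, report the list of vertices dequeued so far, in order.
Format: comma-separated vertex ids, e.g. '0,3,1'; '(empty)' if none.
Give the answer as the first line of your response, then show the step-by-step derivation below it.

1,2,4,6

step 1: dequeue 1; queue=[2,4,6,7]; order=1
step 2: dequeue 2; queue=[4,6,7,0,3]; order=1,2
step 3: dequeue 4; queue=[6,7,0,3]; order=1,2,4
step 4: dequeue 6; queue=[7,0,3]; order=1,2,4,6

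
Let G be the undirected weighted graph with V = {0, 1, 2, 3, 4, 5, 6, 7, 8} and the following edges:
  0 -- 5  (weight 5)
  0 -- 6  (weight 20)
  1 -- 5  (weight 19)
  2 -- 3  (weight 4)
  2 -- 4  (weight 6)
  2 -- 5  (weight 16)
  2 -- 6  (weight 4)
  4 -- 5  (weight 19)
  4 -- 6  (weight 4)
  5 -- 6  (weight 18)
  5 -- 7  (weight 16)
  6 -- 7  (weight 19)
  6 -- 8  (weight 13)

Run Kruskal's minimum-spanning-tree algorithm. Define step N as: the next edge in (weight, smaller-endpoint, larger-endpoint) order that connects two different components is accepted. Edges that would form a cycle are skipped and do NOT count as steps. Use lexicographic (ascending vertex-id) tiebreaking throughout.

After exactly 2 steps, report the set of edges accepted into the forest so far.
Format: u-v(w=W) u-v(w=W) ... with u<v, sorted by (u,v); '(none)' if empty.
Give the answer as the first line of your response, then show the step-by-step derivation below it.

2-3(w=4) 2-6(w=4)

step 1: add edge 2-3 (w=4); MST = {2-3(w=4)}
step 2: add edge 2-6 (w=4); MST = {2-3(w=4) 2-6(w=4)}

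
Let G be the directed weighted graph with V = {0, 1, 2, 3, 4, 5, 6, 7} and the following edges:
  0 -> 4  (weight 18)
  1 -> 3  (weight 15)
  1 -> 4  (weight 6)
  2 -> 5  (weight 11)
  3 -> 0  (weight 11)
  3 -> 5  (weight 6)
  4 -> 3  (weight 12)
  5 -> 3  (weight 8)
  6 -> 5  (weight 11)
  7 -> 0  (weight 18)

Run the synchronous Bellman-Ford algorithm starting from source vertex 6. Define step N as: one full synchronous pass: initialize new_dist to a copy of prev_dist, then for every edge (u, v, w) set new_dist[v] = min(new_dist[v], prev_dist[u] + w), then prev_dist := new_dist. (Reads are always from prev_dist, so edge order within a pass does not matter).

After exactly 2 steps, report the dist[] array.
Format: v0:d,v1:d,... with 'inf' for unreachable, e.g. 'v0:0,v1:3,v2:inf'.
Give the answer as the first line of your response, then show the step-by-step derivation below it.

v0:inf,v1:inf,v2:inf,v3:19,v4:inf,v5:11,v6:0,v7:inf

step 1: dist = v0:inf,v1:inf,v2:inf,v3:inf,v4:inf,v5:11,v6:0,v7:inf
step 2: dist = v0:inf,v1:inf,v2:inf,v3:19,v4:inf,v5:11,v6:0,v7:inf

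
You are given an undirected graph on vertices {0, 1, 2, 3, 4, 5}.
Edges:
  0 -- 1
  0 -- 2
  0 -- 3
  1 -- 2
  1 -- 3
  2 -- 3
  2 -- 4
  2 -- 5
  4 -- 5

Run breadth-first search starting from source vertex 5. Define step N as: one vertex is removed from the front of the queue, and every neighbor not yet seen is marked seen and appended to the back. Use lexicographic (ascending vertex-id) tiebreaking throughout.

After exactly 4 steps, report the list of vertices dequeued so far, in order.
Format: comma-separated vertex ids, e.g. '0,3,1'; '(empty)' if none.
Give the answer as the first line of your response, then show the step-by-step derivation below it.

5,2,4,0

step 1: dequeue 5; queue=[2,4]; order=5
step 2: dequeue 2; queue=[4,0,1,3]; order=5,2
step 3: dequeue 4; queue=[0,1,3]; order=5,2,4
step 4: dequeue 0; queue=[1,3]; order=5,2,4,0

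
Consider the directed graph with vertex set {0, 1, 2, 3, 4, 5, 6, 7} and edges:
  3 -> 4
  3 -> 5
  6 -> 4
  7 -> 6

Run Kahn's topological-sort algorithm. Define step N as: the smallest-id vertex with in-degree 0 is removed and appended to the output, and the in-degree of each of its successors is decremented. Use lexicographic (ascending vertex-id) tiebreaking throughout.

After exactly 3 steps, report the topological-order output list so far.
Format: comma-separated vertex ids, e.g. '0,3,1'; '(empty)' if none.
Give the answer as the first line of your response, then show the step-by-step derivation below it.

0,1,2

step 1: output 0; order=[0]; indeg=(0,0,0,0,2,1,1,0)
step 2: output 1; order=[0,1]; indeg=(0,0,0,0,2,1,1,0)
step 3: output 2; order=[0,1,2]; indeg=(0,0,0,0,2,1,1,0)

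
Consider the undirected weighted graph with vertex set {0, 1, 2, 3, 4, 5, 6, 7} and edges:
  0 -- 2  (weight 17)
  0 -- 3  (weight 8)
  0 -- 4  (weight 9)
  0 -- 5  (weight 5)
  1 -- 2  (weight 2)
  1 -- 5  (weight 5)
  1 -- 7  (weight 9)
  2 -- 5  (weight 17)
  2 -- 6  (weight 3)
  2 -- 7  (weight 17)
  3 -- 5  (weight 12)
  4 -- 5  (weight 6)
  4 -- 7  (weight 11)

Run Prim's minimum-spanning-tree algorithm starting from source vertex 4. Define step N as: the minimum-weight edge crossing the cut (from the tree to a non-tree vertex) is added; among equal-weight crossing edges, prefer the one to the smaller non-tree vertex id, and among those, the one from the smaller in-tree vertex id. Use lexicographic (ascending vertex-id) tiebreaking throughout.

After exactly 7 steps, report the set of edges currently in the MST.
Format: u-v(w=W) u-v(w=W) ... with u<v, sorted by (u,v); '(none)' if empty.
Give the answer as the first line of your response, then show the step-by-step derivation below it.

0-3(w=8) 0-5(w=5) 1-2(w=2) 1-5(w=5) 1-7(w=9) 2-6(w=3) 4-5(w=6)

step 1: add edge 4-5 (w=6); MST = {4-5(w=6)}
step 2: add edge 0-5 (w=5); MST = {0-5(w=5) 4-5(w=6)}
step 3: add edge 1-5 (w=5); MST = {0-5(w=5) 1-5(w=5) 4-5(w=6)}
step 4: add edge 1-2 (w=2); MST = {0-5(w=5) 1-2(w=2) 1-5(w=5) 4-5(w=6)}
step 5: add edge 2-6 (w=3); MST = {0-5(w=5) 1-2(w=2) 1-5(w=5) 2-6(w=3) 4-5(w=6)}
step 6: add edge 0-3 (w=8); MST = {0-3(w=8) 0-5(w=5) 1-2(w=2) 1-5(w=5) 2-6(w=3) 4-5(w=6)}
step 7: add edge 1-7 (w=9); MST = {0-3(w=8) 0-5(w=5) 1-2(w=2) 1-5(w=5) 1-7(w=9) 2-6(w=3) 4-5(w=6)}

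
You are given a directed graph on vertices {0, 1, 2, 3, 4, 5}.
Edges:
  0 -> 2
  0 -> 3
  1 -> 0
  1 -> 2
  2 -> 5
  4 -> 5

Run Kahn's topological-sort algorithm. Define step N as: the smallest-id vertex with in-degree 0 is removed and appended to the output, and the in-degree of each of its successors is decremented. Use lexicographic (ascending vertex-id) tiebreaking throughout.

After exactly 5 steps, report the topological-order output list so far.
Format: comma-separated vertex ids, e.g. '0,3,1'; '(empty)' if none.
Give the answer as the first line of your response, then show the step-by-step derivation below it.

1,0,2,3,4

step 1: output 1; order=[1]; indeg=(0,0,1,1,0,2)
step 2: output 0; order=[1,0]; indeg=(0,0,0,0,0,2)
step 3: output 2; order=[1,0,2]; indeg=(0,0,0,0,0,1)
step 4: output 3; order=[1,0,2,3]; indeg=(0,0,0,0,0,1)
step 5: output 4; order=[1,0,2,3,4]; indeg=(0,0,0,0,0,0)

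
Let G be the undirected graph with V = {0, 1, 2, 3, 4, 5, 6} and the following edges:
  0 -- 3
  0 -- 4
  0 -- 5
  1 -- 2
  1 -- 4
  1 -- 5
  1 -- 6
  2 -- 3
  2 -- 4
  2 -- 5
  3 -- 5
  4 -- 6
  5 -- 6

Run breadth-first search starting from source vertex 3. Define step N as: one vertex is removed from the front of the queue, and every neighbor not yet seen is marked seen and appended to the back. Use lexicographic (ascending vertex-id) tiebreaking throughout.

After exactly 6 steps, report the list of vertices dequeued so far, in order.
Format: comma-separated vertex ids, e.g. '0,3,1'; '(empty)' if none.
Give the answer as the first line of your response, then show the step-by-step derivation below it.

3,0,2,5,4,1

step 1: dequeue 3; queue=[0,2,5]; order=3
step 2: dequeue 0; queue=[2,5,4]; order=3,0
step 3: dequeue 2; queue=[5,4,1]; order=3,0,2
step 4: dequeue 5; queue=[4,1,6]; order=3,0,2,5
step 5: dequeue 4; queue=[1,6]; order=3,0,2,5,4
step 6: dequeue 1; queue=[6]; order=3,0,2,5,4,1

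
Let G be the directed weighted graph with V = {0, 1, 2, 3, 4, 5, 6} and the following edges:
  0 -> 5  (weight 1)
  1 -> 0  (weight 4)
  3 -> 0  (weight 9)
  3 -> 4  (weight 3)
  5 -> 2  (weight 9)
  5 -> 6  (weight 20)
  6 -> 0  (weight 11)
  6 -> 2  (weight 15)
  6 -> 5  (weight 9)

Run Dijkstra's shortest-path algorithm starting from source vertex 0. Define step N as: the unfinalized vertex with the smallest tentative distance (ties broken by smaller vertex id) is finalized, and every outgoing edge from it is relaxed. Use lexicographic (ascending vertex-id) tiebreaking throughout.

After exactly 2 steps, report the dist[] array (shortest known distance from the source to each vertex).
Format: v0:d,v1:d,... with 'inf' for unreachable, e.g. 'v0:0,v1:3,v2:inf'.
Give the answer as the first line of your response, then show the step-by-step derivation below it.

v0:0,v1:inf,v2:10,v3:inf,v4:inf,v5:1,v6:21

step 1: dist = v0:0,v1:inf,v2:inf,v3:inf,v4:inf,v5:1,v6:inf
step 2: dist = v0:0,v1:inf,v2:10,v3:inf,v4:inf,v5:1,v6:21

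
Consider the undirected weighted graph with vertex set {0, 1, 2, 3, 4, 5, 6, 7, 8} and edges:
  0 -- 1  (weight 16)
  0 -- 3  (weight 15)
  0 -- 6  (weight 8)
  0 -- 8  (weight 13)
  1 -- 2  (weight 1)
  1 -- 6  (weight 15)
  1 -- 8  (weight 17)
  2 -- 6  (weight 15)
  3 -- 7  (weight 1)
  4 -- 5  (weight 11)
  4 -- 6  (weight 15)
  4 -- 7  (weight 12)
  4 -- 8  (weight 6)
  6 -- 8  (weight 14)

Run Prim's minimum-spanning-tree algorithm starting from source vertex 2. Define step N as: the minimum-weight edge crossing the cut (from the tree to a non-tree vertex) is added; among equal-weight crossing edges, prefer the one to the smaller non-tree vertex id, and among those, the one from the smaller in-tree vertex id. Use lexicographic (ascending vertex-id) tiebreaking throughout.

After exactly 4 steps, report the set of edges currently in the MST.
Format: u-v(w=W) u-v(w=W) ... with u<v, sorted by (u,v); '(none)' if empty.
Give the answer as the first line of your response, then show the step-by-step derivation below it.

0-6(w=8) 0-8(w=13) 1-2(w=1) 1-6(w=15)

step 1: add edge 1-2 (w=1); MST = {1-2(w=1)}
step 2: add edge 1-6 (w=15); MST = {1-2(w=1) 1-6(w=15)}
step 3: add edge 0-6 (w=8); MST = {0-6(w=8) 1-2(w=1) 1-6(w=15)}
step 4: add edge 0-8 (w=13); MST = {0-6(w=8) 0-8(w=13) 1-2(w=1) 1-6(w=15)}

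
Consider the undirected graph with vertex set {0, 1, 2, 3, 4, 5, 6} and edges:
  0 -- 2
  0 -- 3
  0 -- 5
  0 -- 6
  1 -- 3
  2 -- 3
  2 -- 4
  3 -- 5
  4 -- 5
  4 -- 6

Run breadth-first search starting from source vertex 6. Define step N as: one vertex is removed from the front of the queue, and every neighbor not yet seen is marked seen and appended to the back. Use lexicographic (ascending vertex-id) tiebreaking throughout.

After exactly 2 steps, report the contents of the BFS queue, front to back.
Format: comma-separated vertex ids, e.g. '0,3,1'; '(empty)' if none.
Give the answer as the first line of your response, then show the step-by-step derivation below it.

4,2,3,5

step 1: dequeue 6; queue=[0,4]; order=6
step 2: dequeue 0; queue=[4,2,3,5]; order=6,0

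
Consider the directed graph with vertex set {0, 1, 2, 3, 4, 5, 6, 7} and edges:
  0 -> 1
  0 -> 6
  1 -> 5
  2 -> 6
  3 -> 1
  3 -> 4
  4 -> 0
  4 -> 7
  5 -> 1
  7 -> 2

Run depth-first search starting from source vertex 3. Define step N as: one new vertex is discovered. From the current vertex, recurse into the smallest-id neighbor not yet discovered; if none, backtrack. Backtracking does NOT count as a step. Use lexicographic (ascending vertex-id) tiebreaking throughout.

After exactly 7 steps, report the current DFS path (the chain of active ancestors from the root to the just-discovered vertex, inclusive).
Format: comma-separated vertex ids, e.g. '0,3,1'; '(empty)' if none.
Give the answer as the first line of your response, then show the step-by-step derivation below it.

3,4,7

step 1: discover 3; path=3; order=3
step 2: discover 1; path=3>1; order=3,1
step 3: discover 5; path=3>1>5; order=3,1,5
step 4: discover 4; path=3>4; order=3,1,5,4
step 5: discover 0; path=3>4>0; order=3,1,5,4,0
step 6: discover 6; path=3>4>0>6; order=3,1,5,4,0,6
step 7: discover 7; path=3>4>7; order=3,1,5,4,0,6,7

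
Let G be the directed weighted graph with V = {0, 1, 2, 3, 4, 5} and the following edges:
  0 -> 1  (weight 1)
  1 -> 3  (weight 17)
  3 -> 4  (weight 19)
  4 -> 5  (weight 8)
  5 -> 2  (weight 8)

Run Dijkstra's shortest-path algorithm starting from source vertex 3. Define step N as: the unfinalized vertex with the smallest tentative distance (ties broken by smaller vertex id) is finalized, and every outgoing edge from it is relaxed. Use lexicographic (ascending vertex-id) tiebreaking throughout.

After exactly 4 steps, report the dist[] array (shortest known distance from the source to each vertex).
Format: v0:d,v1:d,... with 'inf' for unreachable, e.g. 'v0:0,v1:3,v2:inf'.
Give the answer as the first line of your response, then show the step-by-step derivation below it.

v0:inf,v1:inf,v2:35,v3:0,v4:19,v5:27

step 1: dist = v0:inf,v1:inf,v2:inf,v3:0,v4:19,v5:inf
step 2: dist = v0:inf,v1:inf,v2:inf,v3:0,v4:19,v5:27
step 3: dist = v0:inf,v1:inf,v2:35,v3:0,v4:19,v5:27
step 4: dist = v0:inf,v1:inf,v2:35,v3:0,v4:19,v5:27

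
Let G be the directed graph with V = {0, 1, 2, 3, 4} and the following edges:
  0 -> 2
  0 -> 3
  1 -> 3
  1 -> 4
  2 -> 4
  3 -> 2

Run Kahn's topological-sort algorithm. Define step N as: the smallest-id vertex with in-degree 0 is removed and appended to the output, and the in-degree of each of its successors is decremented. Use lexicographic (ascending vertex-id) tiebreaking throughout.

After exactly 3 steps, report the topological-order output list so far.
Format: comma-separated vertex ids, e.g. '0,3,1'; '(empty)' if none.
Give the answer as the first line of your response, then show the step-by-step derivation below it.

0,1,3

step 1: output 0; order=[0]; indeg=(0,0,1,1,2)
step 2: output 1; order=[0,1]; indeg=(0,0,1,0,1)
step 3: output 3; order=[0,1,3]; indeg=(0,0,0,0,1)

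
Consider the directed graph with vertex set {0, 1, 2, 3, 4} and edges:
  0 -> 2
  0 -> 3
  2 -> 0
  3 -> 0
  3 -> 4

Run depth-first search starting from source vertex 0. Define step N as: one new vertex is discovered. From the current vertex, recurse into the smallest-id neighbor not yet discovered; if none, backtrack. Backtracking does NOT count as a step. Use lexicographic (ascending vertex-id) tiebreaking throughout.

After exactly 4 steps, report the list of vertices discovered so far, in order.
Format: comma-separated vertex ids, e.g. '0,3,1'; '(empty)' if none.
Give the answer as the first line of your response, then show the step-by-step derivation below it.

0,2,3,4

step 1: discover 0; path=0; order=0
step 2: discover 2; path=0>2; order=0,2
step 3: discover 3; path=0>3; order=0,2,3
step 4: discover 4; path=0>3>4; order=0,2,3,4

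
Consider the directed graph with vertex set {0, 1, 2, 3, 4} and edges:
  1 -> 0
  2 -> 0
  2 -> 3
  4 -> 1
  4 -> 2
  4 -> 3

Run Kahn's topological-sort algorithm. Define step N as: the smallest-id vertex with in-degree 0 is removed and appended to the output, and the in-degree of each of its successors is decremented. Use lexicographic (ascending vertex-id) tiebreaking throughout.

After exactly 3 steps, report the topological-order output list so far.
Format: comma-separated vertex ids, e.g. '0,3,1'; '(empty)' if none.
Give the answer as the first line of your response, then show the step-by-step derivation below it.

4,1,2

step 1: output 4; order=[4]; indeg=(2,0,0,1,0)
step 2: output 1; order=[4,1]; indeg=(1,0,0,1,0)
step 3: output 2; order=[4,1,2]; indeg=(0,0,0,0,0)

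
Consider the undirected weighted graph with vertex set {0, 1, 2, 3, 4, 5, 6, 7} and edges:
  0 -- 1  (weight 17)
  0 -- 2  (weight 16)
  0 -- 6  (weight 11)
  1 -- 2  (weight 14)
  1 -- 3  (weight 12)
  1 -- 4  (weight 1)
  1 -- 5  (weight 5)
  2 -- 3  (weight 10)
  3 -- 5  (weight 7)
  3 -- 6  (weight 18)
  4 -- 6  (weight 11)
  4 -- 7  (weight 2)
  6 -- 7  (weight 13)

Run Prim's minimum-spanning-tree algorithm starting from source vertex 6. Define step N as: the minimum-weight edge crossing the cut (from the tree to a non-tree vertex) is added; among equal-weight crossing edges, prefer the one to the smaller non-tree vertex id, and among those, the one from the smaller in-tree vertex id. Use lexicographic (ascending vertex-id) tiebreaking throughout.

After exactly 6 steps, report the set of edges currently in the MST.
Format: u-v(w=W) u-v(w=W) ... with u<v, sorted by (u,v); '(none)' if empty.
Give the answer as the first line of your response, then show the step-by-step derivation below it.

0-6(w=11) 1-4(w=1) 1-5(w=5) 3-5(w=7) 4-6(w=11) 4-7(w=2)

step 1: add edge 0-6 (w=11); MST = {0-6(w=11)}
step 2: add edge 4-6 (w=11); MST = {0-6(w=11) 4-6(w=11)}
step 3: add edge 1-4 (w=1); MST = {0-6(w=11) 1-4(w=1) 4-6(w=11)}
step 4: add edge 4-7 (w=2); MST = {0-6(w=11) 1-4(w=1) 4-6(w=11) 4-7(w=2)}
step 5: add edge 1-5 (w=5); MST = {0-6(w=11) 1-4(w=1) 1-5(w=5) 4-6(w=11) 4-7(w=2)}
step 6: add edge 3-5 (w=7); MST = {0-6(w=11) 1-4(w=1) 1-5(w=5) 3-5(w=7) 4-6(w=11) 4-7(w=2)}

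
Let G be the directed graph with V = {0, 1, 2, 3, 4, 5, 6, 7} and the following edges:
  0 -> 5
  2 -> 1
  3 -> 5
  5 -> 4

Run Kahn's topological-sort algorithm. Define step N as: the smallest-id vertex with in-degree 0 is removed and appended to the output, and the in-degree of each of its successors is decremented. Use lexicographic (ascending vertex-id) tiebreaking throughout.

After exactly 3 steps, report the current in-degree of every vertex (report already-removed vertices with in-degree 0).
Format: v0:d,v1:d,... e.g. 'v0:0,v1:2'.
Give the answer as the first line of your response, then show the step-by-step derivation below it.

v0:0,v1:0,v2:0,v3:0,v4:1,v5:1,v6:0,v7:0

step 1: output 0; order=[0]; indeg=(0,1,0,0,1,1,0,0)
step 2: output 2; order=[0,2]; indeg=(0,0,0,0,1,1,0,0)
step 3: output 1; order=[0,2,1]; indeg=(0,0,0,0,1,1,0,0)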